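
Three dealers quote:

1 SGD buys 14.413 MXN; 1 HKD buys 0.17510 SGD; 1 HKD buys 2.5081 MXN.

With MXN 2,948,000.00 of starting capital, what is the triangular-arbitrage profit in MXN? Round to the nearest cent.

Profit: MXN 18,355.27

Profitable loop is MXN → HKD → SGD → MXN:
MXN 2,948,000.00 ÷ 2.5081 = HKD 1,175,391.73
HKD 1,175,391.73 × 0.17510 = SGD 205,811.09
SGD 205,811.09 × 14.413 = MXN 2,966,355.27
Profit = MXN 2,966,355.27 − MXN 2,948,000.00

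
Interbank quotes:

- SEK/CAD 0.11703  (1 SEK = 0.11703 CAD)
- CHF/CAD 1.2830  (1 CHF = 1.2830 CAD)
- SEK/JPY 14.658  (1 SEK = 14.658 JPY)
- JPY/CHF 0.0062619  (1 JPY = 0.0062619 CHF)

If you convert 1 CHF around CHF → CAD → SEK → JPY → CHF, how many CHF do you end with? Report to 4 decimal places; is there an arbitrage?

1.0063 (arbitrage exists)

Around CHF → CAD → SEK → JPY → CHF: 1 × 1.2830 ÷ 0.11703 × 14.658 × 0.0062619 = 1.006260
Product > 1; profitable direction is CHF → CAD → SEK → JPY → CHF.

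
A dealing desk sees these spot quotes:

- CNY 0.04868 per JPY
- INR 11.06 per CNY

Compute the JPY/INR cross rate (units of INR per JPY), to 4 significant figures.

JPY/INR = 0.5384

1 JPY × 0.04868 = 0.04868 CNY
0.04868 CNY × 11.06 = 0.538401 INR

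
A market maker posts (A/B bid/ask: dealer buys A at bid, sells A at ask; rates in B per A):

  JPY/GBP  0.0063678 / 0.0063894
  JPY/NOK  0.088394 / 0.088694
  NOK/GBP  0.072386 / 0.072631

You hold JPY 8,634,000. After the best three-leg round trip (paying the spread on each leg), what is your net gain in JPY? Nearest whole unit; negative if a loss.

Net profit: JPY 12,281

Best loop JPY → NOK → GBP → JPY:
JPY 8,634,000 × 0.088394 (sell JPY at bid) = NOK 763,193.80
NOK 763,193.80 × 0.072386 (sell NOK at bid) = GBP 55,244.55
GBP 55,244.55 ÷ 0.0063894 (buy JPY at ask) = JPY 8,646,281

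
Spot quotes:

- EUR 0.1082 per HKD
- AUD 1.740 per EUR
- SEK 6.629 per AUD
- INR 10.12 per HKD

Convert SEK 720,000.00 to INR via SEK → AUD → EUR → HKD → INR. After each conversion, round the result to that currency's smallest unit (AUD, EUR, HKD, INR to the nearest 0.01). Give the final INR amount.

SEK 720,000.00 ÷ 6.629 = AUD 108,613.67
AUD 108,613.67 ÷ 1.740 = EUR 62,421.65
EUR 62,421.65 ÷ 0.1082 = HKD 576,909.89
HKD 576,909.89 × 10.12 = INR 5,838,328.09

INR 5,838,328.09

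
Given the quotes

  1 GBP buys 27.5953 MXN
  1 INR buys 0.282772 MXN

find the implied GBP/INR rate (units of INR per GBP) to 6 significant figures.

GBP/INR = 97.5885

1 GBP × 27.5953 = 27.5953 MXN
27.5953 MXN ÷ 0.282772 = 97.5885 INR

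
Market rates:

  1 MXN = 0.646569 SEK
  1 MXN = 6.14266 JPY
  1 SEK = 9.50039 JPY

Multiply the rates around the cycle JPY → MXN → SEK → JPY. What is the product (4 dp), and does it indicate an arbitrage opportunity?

Around JPY → MXN → SEK → JPY: 1 ÷ 6.14266 × 0.646569 × 9.50039 = 1.000000
Product ≈ 1 (deviation 0.000%, within rounding noise).

1.0000 (no arbitrage)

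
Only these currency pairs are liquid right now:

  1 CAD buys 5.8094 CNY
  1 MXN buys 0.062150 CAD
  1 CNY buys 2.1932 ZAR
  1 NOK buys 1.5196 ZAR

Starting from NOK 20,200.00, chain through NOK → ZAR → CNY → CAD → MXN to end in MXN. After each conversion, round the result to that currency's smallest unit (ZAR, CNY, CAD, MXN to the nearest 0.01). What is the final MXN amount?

NOK 20,200.00 × 1.5196 = ZAR 30,695.92
ZAR 30,695.92 ÷ 2.1932 = CNY 13,995.95
CNY 13,995.95 ÷ 5.8094 = CAD 2,409.19
CAD 2,409.19 ÷ 0.062150 = MXN 38,764.12

MXN 38,764.12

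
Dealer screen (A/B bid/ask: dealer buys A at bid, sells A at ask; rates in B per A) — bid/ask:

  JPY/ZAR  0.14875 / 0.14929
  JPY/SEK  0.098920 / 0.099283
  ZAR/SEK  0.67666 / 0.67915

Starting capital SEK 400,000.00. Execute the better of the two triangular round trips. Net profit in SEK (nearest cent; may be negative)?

Net profit: SEK 5,520.28

Best loop SEK → JPY → ZAR → SEK:
SEK 400,000.00 ÷ 0.099283 (buy JPY at ask) = JPY 4,028,887
JPY 4,028,887 × 0.14875 (sell JPY at bid) = ZAR 599,296.96
ZAR 599,296.96 × 0.67666 (sell ZAR at bid) = SEK 405,520.28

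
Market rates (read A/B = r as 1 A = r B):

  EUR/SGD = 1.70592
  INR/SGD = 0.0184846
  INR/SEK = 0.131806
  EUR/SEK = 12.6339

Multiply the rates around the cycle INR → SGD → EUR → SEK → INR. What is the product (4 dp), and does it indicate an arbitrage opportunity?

Around INR → SGD → EUR → SEK → INR: 1 × 0.0184846 ÷ 1.70592 × 12.6339 ÷ 0.131806 = 1.038613
Product > 1; profitable direction is INR → SGD → EUR → SEK → INR.

1.0386 (arbitrage exists)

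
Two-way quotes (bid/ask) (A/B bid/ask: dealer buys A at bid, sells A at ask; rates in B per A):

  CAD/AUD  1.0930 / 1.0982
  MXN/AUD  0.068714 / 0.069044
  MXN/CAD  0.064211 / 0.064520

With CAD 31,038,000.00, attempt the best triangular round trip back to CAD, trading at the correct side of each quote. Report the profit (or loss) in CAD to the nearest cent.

Net profit: CAD 511,855.93

Best loop CAD → AUD → MXN → CAD:
CAD 31,038,000.00 × 1.0930 (sell CAD at bid) = AUD 33,924,534.00
AUD 33,924,534.00 ÷ 0.069044 (buy MXN at ask) = MXN 491,346,590.58
MXN 491,346,590.58 × 0.064211 (sell MXN at bid) = CAD 31,549,855.93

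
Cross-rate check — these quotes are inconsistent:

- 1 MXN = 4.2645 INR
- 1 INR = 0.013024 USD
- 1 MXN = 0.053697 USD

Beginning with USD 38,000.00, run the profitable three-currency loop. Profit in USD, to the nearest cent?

Profit: USD 1,304.84

Profitable loop is USD → MXN → INR → USD:
USD 38,000.00 ÷ 0.053697 = MXN 707,674.54
MXN 707,674.54 × 4.2645 = INR 3,017,878.09
INR 3,017,878.09 × 0.013024 = USD 39,304.84
Profit = USD 39,304.84 − USD 38,000.00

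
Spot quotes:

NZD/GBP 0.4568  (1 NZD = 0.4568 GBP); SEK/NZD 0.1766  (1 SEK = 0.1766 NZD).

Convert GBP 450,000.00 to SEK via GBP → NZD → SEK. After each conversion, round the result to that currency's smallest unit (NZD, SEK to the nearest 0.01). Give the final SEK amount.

GBP 450,000.00 ÷ 0.4568 = NZD 985,113.84
NZD 985,113.84 ÷ 0.1766 = SEK 5,578,221.06

SEK 5,578,221.06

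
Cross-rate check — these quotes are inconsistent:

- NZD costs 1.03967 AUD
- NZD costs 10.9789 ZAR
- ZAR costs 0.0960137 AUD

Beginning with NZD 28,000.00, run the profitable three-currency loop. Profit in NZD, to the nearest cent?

Profitable loop is NZD → ZAR → AUD → NZD:
NZD 28,000.00 × 10.9789 = ZAR 307,409.20
ZAR 307,409.20 × 0.0960137 = AUD 29,515.49
AUD 29,515.49 ÷ 1.03967 = NZD 28,389.29
Profit = NZD 28,389.29 − NZD 28,000.00

Profit: NZD 389.29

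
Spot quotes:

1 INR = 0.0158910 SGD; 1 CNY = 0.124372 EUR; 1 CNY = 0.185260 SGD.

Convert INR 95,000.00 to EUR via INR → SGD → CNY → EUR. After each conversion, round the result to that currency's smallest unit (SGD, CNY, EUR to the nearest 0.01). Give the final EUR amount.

EUR 1,013.48

INR 95,000.00 × 0.0158910 = SGD 1,509.64
SGD 1,509.64 ÷ 0.185260 = CNY 8,148.76
CNY 8,148.76 × 0.124372 = EUR 1,013.48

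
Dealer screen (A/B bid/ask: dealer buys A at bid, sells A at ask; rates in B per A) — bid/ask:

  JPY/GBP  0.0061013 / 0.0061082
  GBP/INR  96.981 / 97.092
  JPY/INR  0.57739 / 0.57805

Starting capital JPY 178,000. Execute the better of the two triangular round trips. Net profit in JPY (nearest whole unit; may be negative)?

Best loop JPY → GBP → INR → JPY:
JPY 178,000 × 0.0061013 (sell JPY at bid) = GBP 1,086.03
GBP 1,086.03 × 96.981 (sell GBP at bid) = INR 105,324.41
INR 105,324.41 ÷ 0.57805 (buy JPY at ask) = JPY 182,206

Net profit: JPY 4,206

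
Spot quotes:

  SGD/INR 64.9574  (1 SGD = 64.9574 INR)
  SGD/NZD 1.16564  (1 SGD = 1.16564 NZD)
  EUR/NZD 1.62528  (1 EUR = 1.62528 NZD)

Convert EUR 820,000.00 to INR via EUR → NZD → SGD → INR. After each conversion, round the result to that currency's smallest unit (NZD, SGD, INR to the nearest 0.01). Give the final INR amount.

EUR 820,000.00 × 1.62528 = NZD 1,332,729.60
NZD 1,332,729.60 ÷ 1.16564 = SGD 1,143,345.80
SGD 1,143,345.80 × 64.9574 = INR 74,268,770.47

INR 74,268,770.47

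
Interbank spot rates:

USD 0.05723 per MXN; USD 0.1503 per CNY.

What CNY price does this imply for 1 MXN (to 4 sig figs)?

1 MXN × 0.05723 = 0.05723 USD
0.05723 USD ÷ 0.1503 = 0.380772 CNY

MXN/CNY = 0.3808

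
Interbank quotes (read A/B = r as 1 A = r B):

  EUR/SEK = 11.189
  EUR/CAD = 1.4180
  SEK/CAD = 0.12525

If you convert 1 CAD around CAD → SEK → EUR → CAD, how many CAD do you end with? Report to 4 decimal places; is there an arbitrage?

1.0118 (arbitrage exists)

Around CAD → SEK → EUR → CAD: 1 ÷ 0.12525 ÷ 11.189 × 1.4180 = 1.011829
Product > 1; profitable direction is CAD → SEK → EUR → CAD.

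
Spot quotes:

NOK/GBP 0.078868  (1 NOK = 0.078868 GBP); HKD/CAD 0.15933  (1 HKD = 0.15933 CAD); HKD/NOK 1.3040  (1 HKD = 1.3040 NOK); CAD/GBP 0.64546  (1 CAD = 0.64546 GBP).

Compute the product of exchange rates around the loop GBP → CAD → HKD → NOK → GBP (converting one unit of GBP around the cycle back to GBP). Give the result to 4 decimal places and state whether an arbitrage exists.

Around GBP → CAD → HKD → NOK → GBP: 1 ÷ 0.64546 ÷ 0.15933 × 1.3040 × 0.078868 = 1.000027
Product ≈ 1 (deviation 0.003%, within rounding noise).

1.0000 (no arbitrage)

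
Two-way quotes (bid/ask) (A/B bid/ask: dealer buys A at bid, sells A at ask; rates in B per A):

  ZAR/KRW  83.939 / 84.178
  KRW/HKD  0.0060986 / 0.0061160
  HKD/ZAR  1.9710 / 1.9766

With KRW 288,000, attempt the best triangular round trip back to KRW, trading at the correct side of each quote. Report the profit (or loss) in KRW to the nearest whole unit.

Best loop KRW → HKD → ZAR → KRW:
KRW 288,000 × 0.0060986 (sell KRW at bid) = HKD 1,756.40
HKD 1,756.40 × 1.9710 (sell HKD at bid) = ZAR 3,461.86
ZAR 3,461.86 × 83.939 (sell ZAR at bid) = KRW 290,585

Net profit: KRW 2,585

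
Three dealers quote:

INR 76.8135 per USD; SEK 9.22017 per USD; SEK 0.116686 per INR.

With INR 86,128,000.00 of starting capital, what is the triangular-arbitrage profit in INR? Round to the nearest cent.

Profit: INR 2,470,625.51

Profitable loop is INR → USD → SEK → INR:
INR 86,128,000.00 ÷ 76.8135 = USD 1,121,261.24
USD 1,121,261.24 × 9.22017 = SEK 10,338,219.22
SEK 10,338,219.22 ÷ 0.116686 = INR 88,598,625.51
Profit = INR 88,598,625.51 − INR 86,128,000.00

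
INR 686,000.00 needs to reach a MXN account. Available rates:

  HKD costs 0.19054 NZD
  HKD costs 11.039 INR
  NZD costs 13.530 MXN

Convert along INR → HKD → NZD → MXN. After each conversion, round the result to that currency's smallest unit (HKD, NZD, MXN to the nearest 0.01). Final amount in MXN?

INR 686,000.00 ÷ 11.039 = HKD 62,143.31
HKD 62,143.31 × 0.19054 = NZD 11,840.79
NZD 11,840.79 × 13.530 = MXN 160,205.89

MXN 160,205.89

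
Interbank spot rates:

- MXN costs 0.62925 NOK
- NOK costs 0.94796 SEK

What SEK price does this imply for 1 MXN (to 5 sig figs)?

1 MXN × 0.62925 = 0.62925 NOK
0.62925 NOK × 0.94796 = 0.596504 SEK

MXN/SEK = 0.59650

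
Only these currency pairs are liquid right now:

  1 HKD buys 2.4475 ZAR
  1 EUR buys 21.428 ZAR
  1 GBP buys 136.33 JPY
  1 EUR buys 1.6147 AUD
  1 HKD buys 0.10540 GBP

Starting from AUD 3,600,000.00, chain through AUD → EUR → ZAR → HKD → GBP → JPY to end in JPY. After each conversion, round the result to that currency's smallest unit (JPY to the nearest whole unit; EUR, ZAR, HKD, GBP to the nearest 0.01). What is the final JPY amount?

AUD 3,600,000.00 ÷ 1.6147 = EUR 2,229,516.32
EUR 2,229,516.32 × 21.428 = ZAR 47,774,075.70
ZAR 47,774,075.70 ÷ 2.4475 = HKD 19,519,540.63
HKD 19,519,540.63 × 0.10540 = GBP 2,057,359.58
GBP 2,057,359.58 × 136.33 = JPY 280,479,832

JPY 280,479,832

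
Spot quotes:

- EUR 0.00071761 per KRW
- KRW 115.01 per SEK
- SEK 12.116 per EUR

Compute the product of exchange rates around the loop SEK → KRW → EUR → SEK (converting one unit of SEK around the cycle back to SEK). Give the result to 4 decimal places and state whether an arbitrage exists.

Around SEK → KRW → EUR → SEK: 1 × 115.01 × 0.00071761 × 12.116 = 0.999962
Product ≈ 1 (deviation 0.004%, within rounding noise).

1.0000 (no arbitrage)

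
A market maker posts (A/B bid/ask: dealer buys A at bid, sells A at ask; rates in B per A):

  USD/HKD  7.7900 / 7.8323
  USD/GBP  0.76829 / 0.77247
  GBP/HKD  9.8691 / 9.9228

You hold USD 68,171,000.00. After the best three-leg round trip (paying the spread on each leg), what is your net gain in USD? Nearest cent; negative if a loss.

Net profit: USD 1,111,135.00

Best loop USD → HKD → GBP → USD:
USD 68,171,000.00 × 7.7900 (sell USD at bid) = HKD 531,052,090.00
HKD 531,052,090.00 ÷ 9.9228 (buy GBP at ask) = GBP 53,518,370.82
GBP 53,518,370.82 ÷ 0.77247 (buy USD at ask) = USD 69,282,135.00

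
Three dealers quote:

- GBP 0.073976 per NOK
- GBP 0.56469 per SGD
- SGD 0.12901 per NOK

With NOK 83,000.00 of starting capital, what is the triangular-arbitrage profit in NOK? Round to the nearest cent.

Profitable loop is NOK → GBP → SGD → NOK:
NOK 83,000.00 × 0.073976 = GBP 6,140.01
GBP 6,140.01 ÷ 0.56469 = SGD 10,873.24
SGD 10,873.24 ÷ 0.12901 = NOK 84,282.12
Profit = NOK 84,282.12 − NOK 83,000.00

Profit: NOK 1,282.12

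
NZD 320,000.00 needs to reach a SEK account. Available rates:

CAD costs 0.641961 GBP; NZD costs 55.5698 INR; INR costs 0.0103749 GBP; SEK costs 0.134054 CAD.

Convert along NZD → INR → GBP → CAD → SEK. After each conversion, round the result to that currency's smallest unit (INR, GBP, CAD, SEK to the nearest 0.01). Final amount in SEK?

NZD 320,000.00 × 55.5698 = INR 17,782,336.00
INR 17,782,336.00 × 0.0103749 = GBP 184,489.96
GBP 184,489.96 ÷ 0.641961 = CAD 287,385.00
CAD 287,385.00 ÷ 0.134054 = SEK 2,143,800.26

SEK 2,143,800.26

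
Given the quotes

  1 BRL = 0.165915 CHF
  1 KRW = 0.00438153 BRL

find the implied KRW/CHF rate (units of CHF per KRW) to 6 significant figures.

KRW/CHF = 0.000726962

1 KRW × 0.00438153 = 0.00438153 BRL
0.00438153 BRL × 0.165915 = 0.000726962 CHF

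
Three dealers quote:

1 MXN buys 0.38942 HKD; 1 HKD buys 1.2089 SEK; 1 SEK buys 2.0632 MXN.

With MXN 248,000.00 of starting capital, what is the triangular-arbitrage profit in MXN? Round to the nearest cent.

Profit: MXN 7,329.93

Profitable loop is MXN → SEK → HKD → MXN:
MXN 248,000.00 ÷ 2.0632 = SEK 120,201.63
SEK 120,201.63 ÷ 1.2089 = HKD 99,430.58
HKD 99,430.58 ÷ 0.38942 = MXN 255,329.93
Profit = MXN 255,329.93 − MXN 248,000.00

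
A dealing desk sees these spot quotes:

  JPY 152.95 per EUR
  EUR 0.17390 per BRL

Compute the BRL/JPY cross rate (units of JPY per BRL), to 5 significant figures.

BRL/JPY = 26.598

1 BRL × 0.17390 = 0.1739 EUR
0.1739 EUR × 152.95 = 26.598 JPY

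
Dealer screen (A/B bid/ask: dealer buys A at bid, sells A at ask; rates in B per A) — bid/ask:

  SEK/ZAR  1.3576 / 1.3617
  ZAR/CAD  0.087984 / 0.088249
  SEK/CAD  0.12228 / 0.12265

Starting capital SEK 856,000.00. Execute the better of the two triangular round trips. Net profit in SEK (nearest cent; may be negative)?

Best loop SEK → CAD → ZAR → SEK:
SEK 856,000.00 × 0.12228 (sell SEK at bid) = CAD 104,671.68
CAD 104,671.68 ÷ 0.088249 (buy ZAR at ask) = ZAR 1,186,094.80
ZAR 1,186,094.80 ÷ 1.3617 (buy SEK at ask) = SEK 871,039.73

Net profit: SEK 15,039.73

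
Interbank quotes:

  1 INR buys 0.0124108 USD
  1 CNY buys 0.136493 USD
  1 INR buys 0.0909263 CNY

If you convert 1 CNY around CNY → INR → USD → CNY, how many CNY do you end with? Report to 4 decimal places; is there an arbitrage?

1.0000 (no arbitrage)

Around CNY → INR → USD → CNY: 1 ÷ 0.0909263 × 0.0124108 ÷ 0.136493 = 1.000000
Product ≈ 1 (deviation 0.000%, within rounding noise).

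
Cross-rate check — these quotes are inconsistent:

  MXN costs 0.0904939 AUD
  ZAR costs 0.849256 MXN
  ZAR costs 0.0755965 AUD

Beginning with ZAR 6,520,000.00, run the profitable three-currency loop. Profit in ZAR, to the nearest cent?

Profit: ZAR 108,325.63

Profitable loop is ZAR → MXN → AUD → ZAR:
ZAR 6,520,000.00 × 0.849256 = MXN 5,537,149.12
MXN 5,537,149.12 × 0.0904939 = AUD 501,078.22
AUD 501,078.22 ÷ 0.0755965 = ZAR 6,628,325.63
Profit = ZAR 6,628,325.63 − ZAR 6,520,000.00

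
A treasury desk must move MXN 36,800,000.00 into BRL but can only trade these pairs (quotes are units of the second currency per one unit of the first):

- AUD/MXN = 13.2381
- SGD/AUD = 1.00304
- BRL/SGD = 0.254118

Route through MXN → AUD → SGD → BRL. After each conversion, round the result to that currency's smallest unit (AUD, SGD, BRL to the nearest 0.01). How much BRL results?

BRL 10,906,075.01

MXN 36,800,000.00 ÷ 13.2381 = AUD 2,779,855.12
AUD 2,779,855.12 ÷ 1.00304 = SGD 2,771,429.97
SGD 2,771,429.97 ÷ 0.254118 = BRL 10,906,075.01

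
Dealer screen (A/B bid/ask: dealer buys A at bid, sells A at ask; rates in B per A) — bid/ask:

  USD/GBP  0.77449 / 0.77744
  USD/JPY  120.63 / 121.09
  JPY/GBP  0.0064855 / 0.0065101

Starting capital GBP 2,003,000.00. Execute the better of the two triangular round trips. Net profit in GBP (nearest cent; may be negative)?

Best loop GBP → USD → JPY → GBP:
GBP 2,003,000.00 ÷ 0.77744 (buy USD at ask) = USD 2,576,404.61
USD 2,576,404.61 × 120.63 (sell USD at bid) = JPY 310,791,688
JPY 310,791,688 × 0.0064855 (sell JPY at bid) = GBP 2,015,639.49

Net profit: GBP 12,639.49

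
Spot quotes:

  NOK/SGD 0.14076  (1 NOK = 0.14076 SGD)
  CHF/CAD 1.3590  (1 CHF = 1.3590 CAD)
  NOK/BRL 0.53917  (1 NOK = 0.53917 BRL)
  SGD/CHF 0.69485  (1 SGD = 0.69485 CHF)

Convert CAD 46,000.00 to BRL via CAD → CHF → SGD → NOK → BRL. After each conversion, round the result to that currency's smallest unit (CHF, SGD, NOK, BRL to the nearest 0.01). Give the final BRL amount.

BRL 186,592.35

CAD 46,000.00 ÷ 1.3590 = CHF 33,848.42
CHF 33,848.42 ÷ 0.69485 = SGD 48,713.28
SGD 48,713.28 ÷ 0.14076 = NOK 346,073.32
NOK 346,073.32 × 0.53917 = BRL 186,592.35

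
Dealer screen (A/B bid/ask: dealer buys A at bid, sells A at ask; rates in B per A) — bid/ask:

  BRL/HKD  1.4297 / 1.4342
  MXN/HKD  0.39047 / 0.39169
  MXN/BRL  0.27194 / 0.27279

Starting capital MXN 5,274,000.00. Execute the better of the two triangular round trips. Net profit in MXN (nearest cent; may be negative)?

Best loop MXN → HKD → BRL → MXN:
MXN 5,274,000.00 × 0.39047 (sell MXN at bid) = HKD 2,059,338.78
HKD 2,059,338.78 ÷ 1.4342 (buy BRL at ask) = BRL 1,435,879.78
BRL 1,435,879.78 ÷ 0.27279 (buy MXN at ask) = MXN 5,263,681.88

Net result: MXN -10,318.12 (no profitable arbitrage after spreads)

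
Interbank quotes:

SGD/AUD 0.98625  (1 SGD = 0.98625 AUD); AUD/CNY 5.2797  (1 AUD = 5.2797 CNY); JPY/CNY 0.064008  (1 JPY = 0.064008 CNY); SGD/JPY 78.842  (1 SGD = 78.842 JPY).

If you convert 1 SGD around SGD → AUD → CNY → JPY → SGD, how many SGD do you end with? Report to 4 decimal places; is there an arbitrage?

Around SGD → AUD → CNY → JPY → SGD: 1 × 0.98625 × 5.2797 ÷ 0.064008 ÷ 78.842 = 1.031821
Product > 1; profitable direction is SGD → AUD → CNY → JPY → SGD.

1.0318 (arbitrage exists)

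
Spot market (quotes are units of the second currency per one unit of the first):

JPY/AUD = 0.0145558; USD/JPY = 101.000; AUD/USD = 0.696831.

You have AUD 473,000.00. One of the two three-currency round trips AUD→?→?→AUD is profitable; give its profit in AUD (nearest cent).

Profitable loop is AUD → USD → JPY → AUD:
AUD 473,000.00 × 0.696831 = USD 329,601.06
USD 329,601.06 × 101.000 = JPY 33,289,707
JPY 33,289,707 × 0.0145558 = AUD 484,558.32
Profit = AUD 484,558.32 − AUD 473,000.00

Profit: AUD 11,558.32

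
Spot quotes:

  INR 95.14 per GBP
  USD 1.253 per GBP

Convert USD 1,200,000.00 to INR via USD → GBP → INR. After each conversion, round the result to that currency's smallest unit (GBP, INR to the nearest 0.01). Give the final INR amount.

USD 1,200,000.00 ÷ 1.253 = GBP 957,701.52
GBP 957,701.52 × 95.14 = INR 91,115,722.61

INR 91,115,722.61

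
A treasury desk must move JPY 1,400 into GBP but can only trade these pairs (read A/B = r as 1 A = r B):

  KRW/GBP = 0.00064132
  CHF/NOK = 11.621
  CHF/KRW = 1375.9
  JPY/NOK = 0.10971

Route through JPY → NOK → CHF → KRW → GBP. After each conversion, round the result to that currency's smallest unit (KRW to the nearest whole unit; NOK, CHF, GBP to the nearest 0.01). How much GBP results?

JPY 1,400 × 0.10971 = NOK 153.59
NOK 153.59 ÷ 11.621 = CHF 13.22
CHF 13.22 × 1375.9 = KRW 18,189
KRW 18,189 × 0.00064132 = GBP 11.66

GBP 11.66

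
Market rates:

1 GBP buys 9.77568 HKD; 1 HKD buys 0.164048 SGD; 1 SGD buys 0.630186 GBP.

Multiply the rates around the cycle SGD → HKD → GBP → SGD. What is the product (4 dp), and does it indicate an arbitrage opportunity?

Around SGD → HKD → GBP → SGD: 1 ÷ 0.164048 ÷ 9.77568 ÷ 0.630186 = 0.989494
Product < 1; profitable direction is SGD → GBP → HKD → SGD.

0.9895 (arbitrage exists)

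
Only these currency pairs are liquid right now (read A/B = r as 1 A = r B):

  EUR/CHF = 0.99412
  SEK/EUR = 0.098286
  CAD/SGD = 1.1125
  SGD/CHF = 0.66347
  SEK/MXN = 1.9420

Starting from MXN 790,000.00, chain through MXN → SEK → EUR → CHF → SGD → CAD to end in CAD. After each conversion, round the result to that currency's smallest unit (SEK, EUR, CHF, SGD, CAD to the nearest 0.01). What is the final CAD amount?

CAD 53,850.16

MXN 790,000.00 ÷ 1.9420 = SEK 406,797.12
SEK 406,797.12 × 0.098286 = EUR 39,982.46
EUR 39,982.46 × 0.99412 = CHF 39,747.36
CHF 39,747.36 ÷ 0.66347 = SGD 59,908.30
SGD 59,908.30 ÷ 1.1125 = CAD 53,850.16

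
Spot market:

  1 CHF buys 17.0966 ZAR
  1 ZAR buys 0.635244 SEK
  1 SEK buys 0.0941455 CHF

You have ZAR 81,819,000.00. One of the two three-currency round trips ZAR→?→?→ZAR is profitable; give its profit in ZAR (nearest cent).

Profitable loop is ZAR → SEK → CHF → ZAR:
ZAR 81,819,000.00 × 0.635244 = SEK 51,975,028.84
SEK 51,975,028.84 × 0.0941455 = CHF 4,893,215.08
CHF 4,893,215.08 × 17.0966 = ZAR 83,657,340.89
Profit = ZAR 83,657,340.89 − ZAR 81,819,000.00

Profit: ZAR 1,838,340.89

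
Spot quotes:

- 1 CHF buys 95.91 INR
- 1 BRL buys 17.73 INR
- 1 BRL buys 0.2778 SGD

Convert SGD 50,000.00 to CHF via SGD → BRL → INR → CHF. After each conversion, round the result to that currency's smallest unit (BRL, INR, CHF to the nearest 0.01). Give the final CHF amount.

CHF 33,272.28

SGD 50,000.00 ÷ 0.2778 = BRL 179,985.60
BRL 179,985.60 × 17.73 = INR 3,191,144.69
INR 3,191,144.69 ÷ 95.91 = CHF 33,272.28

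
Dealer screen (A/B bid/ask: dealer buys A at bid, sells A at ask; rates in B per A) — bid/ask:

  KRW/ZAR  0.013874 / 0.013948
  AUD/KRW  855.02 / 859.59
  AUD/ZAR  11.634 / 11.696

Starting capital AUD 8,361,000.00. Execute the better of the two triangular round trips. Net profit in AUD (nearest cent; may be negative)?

Net profit: AUD 119,058.10

Best loop AUD → KRW → ZAR → AUD:
AUD 8,361,000.00 × 855.02 (sell AUD at bid) = KRW 7,148,822,220
KRW 7,148,822,220 × 0.013874 (sell KRW at bid) = ZAR 99,182,759.48
ZAR 99,182,759.48 ÷ 11.696 (buy AUD at ask) = AUD 8,480,058.10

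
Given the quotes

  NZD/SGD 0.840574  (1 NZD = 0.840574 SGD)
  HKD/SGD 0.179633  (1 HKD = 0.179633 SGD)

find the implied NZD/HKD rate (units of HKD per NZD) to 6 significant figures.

NZD/HKD = 4.67940

1 NZD × 0.840574 = 0.840574 SGD
0.840574 SGD ÷ 0.179633 = 4.6794 HKD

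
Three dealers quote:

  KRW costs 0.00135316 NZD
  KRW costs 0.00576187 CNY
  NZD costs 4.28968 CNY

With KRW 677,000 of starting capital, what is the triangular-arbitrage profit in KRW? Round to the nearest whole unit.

Profitable loop is KRW → NZD → CNY → KRW:
KRW 677,000 × 0.00135316 = NZD 916.09
NZD 916.09 × 4.28968 = CNY 3,929.73
CNY 3,929.73 ÷ 0.00576187 = KRW 682,023
Profit = KRW 682,023 − KRW 677,000

Profit: KRW 5,023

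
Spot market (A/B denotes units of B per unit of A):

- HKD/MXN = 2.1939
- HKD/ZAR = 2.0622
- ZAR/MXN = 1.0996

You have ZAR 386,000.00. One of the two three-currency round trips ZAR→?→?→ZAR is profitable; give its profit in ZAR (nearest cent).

Profitable loop is ZAR → MXN → HKD → ZAR:
ZAR 386,000.00 × 1.0996 = MXN 424,445.60
MXN 424,445.60 ÷ 2.1939 = HKD 193,466.25
HKD 193,466.25 × 2.0622 = ZAR 398,966.10
Profit = ZAR 398,966.10 − ZAR 386,000.00

Profit: ZAR 12,966.10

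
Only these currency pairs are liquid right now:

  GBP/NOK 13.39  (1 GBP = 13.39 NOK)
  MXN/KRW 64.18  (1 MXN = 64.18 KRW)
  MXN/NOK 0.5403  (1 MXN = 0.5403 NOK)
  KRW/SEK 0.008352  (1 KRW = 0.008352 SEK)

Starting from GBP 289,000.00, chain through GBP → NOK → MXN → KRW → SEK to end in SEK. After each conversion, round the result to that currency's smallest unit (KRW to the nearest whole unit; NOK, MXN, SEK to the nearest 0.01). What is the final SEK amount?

GBP 289,000.00 × 13.39 = NOK 3,869,710.00
NOK 3,869,710.00 ÷ 0.5403 = MXN 7,162,150.66
MXN 7,162,150.66 × 64.18 = KRW 459,666,829
KRW 459,666,829 × 0.008352 = SEK 3,839,137.36

SEK 3,839,137.36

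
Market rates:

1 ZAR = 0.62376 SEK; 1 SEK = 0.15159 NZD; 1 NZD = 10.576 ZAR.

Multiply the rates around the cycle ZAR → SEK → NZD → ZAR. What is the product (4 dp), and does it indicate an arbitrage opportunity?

1.0000 (no arbitrage)

Around ZAR → SEK → NZD → ZAR: 1 × 0.62376 × 0.15159 × 10.576 = 1.000022
Product ≈ 1 (deviation 0.002%, within rounding noise).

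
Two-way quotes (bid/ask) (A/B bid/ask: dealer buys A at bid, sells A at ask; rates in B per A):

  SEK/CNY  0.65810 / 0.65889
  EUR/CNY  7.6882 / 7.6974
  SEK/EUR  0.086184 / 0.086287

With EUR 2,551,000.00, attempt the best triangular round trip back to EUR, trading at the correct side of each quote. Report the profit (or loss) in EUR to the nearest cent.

Best loop EUR → CNY → SEK → EUR:
EUR 2,551,000.00 × 7.6882 (sell EUR at bid) = CNY 19,612,598.20
CNY 19,612,598.20 ÷ 0.65889 (buy SEK at ask) = SEK 29,766,119.08
SEK 29,766,119.08 × 0.086184 (sell SEK at bid) = EUR 2,565,363.21

Net profit: EUR 14,363.21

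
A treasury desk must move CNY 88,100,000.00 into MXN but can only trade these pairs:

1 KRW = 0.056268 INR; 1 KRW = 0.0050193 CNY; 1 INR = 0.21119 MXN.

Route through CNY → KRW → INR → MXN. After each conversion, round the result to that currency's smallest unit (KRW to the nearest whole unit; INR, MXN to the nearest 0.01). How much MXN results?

CNY 88,100,000.00 ÷ 0.0050193 = KRW 17,552,248,321
KRW 17,552,248,321 × 0.056268 = INR 987,629,908.53
INR 987,629,908.53 × 0.21119 = MXN 208,577,560.38

MXN 208,577,560.38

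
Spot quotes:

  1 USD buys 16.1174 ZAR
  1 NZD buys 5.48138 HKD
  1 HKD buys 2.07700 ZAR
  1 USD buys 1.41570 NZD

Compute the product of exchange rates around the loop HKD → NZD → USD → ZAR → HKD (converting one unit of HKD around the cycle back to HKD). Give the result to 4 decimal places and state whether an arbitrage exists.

1.0000 (no arbitrage)

Around HKD → NZD → USD → ZAR → HKD: 1 ÷ 5.48138 ÷ 1.41570 × 16.1174 ÷ 2.07700 = 0.999994
Product ≈ 1 (deviation 0.001%, within rounding noise).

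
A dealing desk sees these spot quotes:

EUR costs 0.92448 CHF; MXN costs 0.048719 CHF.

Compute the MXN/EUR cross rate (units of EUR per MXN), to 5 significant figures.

MXN/EUR = 0.052699

1 MXN × 0.048719 = 0.048719 CHF
0.048719 CHF ÷ 0.92448 = 0.0526988 EUR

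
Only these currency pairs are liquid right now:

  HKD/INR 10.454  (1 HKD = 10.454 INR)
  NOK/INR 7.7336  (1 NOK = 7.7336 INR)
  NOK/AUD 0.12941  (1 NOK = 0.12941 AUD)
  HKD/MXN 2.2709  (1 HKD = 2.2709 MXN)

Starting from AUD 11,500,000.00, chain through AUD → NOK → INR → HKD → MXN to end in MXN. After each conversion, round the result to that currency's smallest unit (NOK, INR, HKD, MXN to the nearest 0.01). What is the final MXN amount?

MXN 149,288,798.68

AUD 11,500,000.00 ÷ 0.12941 = NOK 88,864,848.16
NOK 88,864,848.16 × 7.7336 = INR 687,245,189.73
INR 687,245,189.73 ÷ 10.454 = HKD 65,739,926.32
HKD 65,739,926.32 × 2.2709 = MXN 149,288,798.68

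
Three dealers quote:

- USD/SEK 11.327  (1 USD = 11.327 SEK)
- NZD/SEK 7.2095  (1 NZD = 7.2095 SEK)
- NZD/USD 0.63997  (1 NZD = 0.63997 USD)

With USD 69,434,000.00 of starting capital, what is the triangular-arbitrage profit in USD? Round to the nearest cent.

Profit: USD 379,844.67

Profitable loop is USD → SEK → NZD → USD:
USD 69,434,000.00 × 11.327 = SEK 786,478,918.00
SEK 786,478,918.00 ÷ 7.2095 = NZD 109,089,245.86
NZD 109,089,245.86 × 0.63997 = USD 69,813,844.67
Profit = USD 69,813,844.67 − USD 69,434,000.00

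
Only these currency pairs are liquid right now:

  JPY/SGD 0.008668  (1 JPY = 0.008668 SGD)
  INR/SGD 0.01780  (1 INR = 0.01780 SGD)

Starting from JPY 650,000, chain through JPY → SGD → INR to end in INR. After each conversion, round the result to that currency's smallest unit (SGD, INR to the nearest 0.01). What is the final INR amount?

INR 316,528.09

JPY 650,000 × 0.008668 = SGD 5,634.20
SGD 5,634.20 ÷ 0.01780 = INR 316,528.09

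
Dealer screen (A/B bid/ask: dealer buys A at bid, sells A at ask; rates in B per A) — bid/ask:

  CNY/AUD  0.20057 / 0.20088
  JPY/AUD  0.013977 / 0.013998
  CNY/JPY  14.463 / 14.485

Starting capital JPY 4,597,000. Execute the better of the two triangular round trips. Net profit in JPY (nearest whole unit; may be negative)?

Net profit: JPY 29,048

Best loop JPY → AUD → CNY → JPY:
JPY 4,597,000 × 0.013977 (sell JPY at bid) = AUD 64,252.27
AUD 64,252.27 ÷ 0.20088 (buy CNY at ask) = CNY 319,853.99
CNY 319,853.99 × 14.463 (sell CNY at bid) = JPY 4,626,048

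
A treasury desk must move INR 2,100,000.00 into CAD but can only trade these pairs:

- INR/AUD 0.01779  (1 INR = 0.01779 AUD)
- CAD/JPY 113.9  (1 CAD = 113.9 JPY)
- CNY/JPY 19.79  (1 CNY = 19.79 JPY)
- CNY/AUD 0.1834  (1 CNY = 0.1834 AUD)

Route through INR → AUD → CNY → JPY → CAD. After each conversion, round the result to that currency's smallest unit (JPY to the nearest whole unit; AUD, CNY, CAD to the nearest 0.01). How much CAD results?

CAD 35,393.05

INR 2,100,000.00 × 0.01779 = AUD 37,359.00
AUD 37,359.00 ÷ 0.1834 = CNY 203,702.29
CNY 203,702.29 × 19.79 = JPY 4,031,268
JPY 4,031,268 ÷ 113.9 = CAD 35,393.05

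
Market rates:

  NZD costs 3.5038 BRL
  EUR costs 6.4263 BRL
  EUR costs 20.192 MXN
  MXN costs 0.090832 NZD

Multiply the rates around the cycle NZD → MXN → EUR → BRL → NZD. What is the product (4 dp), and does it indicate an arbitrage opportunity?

Around NZD → MXN → EUR → BRL → NZD: 1 ÷ 0.090832 ÷ 20.192 × 6.4263 ÷ 3.5038 = 1.000008
Product ≈ 1 (deviation 0.001%, within rounding noise).

1.0000 (no arbitrage)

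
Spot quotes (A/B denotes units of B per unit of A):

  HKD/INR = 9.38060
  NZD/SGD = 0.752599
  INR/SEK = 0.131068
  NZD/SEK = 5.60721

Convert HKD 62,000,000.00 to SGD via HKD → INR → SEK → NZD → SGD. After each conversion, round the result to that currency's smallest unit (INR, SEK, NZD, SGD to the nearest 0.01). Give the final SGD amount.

SGD 10,231,417.22

HKD 62,000,000.00 × 9.38060 = INR 581,597,200.00
INR 581,597,200.00 × 0.131068 = SEK 76,228,781.81
SEK 76,228,781.81 ÷ 5.60721 = NZD 13,594,779.19
NZD 13,594,779.19 × 0.752599 = SGD 10,231,417.22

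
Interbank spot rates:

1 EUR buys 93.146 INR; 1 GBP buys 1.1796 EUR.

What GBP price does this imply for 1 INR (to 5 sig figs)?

1 INR ÷ 93.146 = 0.0107358 EUR
0.0107358 EUR ÷ 1.1796 = 0.00910125 GBP

INR/GBP = 0.0091012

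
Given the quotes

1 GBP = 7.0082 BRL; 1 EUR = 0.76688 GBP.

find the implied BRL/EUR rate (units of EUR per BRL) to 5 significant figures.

1 BRL ÷ 7.0082 = 0.14269 GBP
0.14269 GBP ÷ 0.76688 = 0.186066 EUR

BRL/EUR = 0.18607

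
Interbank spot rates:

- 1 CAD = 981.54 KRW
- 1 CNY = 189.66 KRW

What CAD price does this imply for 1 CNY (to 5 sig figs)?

1 CNY × 189.66 = 189.66 KRW
189.66 KRW ÷ 981.54 = 0.193227 CAD

CNY/CAD = 0.19323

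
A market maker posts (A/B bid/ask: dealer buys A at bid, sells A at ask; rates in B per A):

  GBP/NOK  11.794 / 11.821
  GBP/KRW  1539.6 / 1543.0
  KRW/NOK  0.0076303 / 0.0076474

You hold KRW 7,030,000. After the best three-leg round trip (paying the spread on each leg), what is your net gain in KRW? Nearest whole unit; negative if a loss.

Best loop KRW → GBP → NOK → KRW:
KRW 7,030,000 ÷ 1543.0 (buy GBP at ask) = GBP 4,556.06
GBP 4,556.06 × 11.794 (sell GBP at bid) = NOK 53,734.17
NOK 53,734.17 ÷ 0.0076474 (buy KRW at ask) = KRW 7,026,462

Net result: KRW -3,538 (no profitable arbitrage after spreads)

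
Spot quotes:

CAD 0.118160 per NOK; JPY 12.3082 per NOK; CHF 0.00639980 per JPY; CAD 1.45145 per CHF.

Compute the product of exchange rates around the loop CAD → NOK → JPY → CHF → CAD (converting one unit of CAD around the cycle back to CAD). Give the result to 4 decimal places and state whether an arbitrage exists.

0.9676 (arbitrage exists)

Around CAD → NOK → JPY → CHF → CAD: 1 ÷ 0.118160 × 12.3082 × 0.00639980 × 1.45145 = 0.967593
Product < 1; profitable direction is CAD → CHF → JPY → NOK → CAD.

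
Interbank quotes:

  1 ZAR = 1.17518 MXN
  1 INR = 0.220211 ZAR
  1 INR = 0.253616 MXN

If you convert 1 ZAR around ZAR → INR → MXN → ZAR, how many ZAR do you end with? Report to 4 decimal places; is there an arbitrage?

Around ZAR → INR → MXN → ZAR: 1 ÷ 0.220211 × 0.253616 ÷ 1.17518 = 0.980016
Product < 1; profitable direction is ZAR → MXN → INR → ZAR.

0.9800 (arbitrage exists)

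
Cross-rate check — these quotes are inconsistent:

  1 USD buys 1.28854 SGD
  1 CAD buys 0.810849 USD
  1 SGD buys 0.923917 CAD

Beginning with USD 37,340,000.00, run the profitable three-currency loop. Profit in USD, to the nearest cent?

Profit: USD 1,341,514.09

Profitable loop is USD → CAD → SGD → USD:
USD 37,340,000.00 ÷ 0.810849 = CAD 46,050,497.69
CAD 46,050,497.69 ÷ 0.923917 = SGD 49,842,678.17
SGD 49,842,678.17 ÷ 1.28854 = USD 38,681,514.09
Profit = USD 38,681,514.09 − USD 37,340,000.00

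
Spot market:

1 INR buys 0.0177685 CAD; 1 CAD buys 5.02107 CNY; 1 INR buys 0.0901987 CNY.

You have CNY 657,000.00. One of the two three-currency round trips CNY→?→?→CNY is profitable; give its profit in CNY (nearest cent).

Profitable loop is CNY → CAD → INR → CNY:
CNY 657,000.00 ÷ 5.02107 = CAD 130,848.60
CAD 130,848.60 ÷ 0.0177685 = INR 7,364,077.10
INR 7,364,077.10 × 0.0901987 = CNY 664,230.18
Profit = CNY 664,230.18 − CNY 657,000.00

Profit: CNY 7,230.18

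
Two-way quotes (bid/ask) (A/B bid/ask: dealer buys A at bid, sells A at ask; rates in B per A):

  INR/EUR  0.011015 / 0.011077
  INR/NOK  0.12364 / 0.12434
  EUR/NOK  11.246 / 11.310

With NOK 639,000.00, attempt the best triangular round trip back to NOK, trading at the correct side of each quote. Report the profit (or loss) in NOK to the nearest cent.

Net result: NOK -2,391.29 (no profitable arbitrage after spreads)

Best loop NOK → INR → EUR → NOK:
NOK 639,000.00 ÷ 0.12434 (buy INR at ask) = INR 5,139,134.63
INR 5,139,134.63 × 0.011015 (sell INR at bid) = EUR 56,607.57
EUR 56,607.57 × 11.246 (sell EUR at bid) = NOK 636,608.71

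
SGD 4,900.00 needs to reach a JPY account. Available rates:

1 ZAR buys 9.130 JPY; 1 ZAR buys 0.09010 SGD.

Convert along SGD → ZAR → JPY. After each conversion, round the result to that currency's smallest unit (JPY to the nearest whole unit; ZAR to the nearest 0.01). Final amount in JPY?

JPY 496,526

SGD 4,900.00 ÷ 0.09010 = ZAR 54,384.02
ZAR 54,384.02 × 9.130 = JPY 496,526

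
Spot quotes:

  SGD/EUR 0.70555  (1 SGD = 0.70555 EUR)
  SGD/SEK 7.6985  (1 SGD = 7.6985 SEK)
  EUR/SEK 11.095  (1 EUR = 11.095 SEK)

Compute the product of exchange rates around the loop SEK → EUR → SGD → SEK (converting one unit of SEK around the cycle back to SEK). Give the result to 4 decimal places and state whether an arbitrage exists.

Around SEK → EUR → SGD → SEK: 1 ÷ 11.095 ÷ 0.70555 × 7.6985 = 0.983447
Product < 1; profitable direction is SEK → SGD → EUR → SEK.

0.9834 (arbitrage exists)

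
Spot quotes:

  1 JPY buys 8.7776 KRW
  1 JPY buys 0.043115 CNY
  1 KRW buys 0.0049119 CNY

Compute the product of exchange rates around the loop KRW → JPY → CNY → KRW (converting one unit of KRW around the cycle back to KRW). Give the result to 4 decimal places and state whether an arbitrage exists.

Around KRW → JPY → CNY → KRW: 1 ÷ 8.7776 × 0.043115 ÷ 0.0049119 = 1.000007
Product ≈ 1 (deviation 0.001%, within rounding noise).

1.0000 (no arbitrage)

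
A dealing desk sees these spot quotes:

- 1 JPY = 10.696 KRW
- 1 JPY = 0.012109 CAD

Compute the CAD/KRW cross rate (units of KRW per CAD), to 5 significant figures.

CAD/KRW = 883.31

1 CAD ÷ 0.012109 = 82.5832 JPY
82.5832 JPY × 10.696 = 883.31 KRW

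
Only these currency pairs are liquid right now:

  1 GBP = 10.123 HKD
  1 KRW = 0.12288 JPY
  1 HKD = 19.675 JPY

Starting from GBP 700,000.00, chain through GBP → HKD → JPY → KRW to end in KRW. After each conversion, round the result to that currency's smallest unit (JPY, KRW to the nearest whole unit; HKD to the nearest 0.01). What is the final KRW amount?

GBP 700,000.00 × 10.123 = HKD 7,086,100.00
HKD 7,086,100.00 × 19.675 = JPY 139,419,018
JPY 139,419,018 ÷ 0.12288 = KRW 1,134,594,873

KRW 1,134,594,873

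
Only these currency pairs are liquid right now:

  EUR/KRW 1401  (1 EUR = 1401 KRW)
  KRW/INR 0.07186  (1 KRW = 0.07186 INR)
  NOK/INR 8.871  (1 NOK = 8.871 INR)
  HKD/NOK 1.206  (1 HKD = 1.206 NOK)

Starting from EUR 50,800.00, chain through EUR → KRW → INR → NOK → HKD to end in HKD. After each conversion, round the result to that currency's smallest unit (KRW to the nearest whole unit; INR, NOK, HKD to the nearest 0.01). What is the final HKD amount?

EUR 50,800.00 × 1401 = KRW 71,170,800
KRW 71,170,800 × 0.07186 = INR 5,114,333.69
INR 5,114,333.69 ÷ 8.871 = NOK 576,522.79
NOK 576,522.79 ÷ 1.206 = HKD 478,045.43

HKD 478,045.43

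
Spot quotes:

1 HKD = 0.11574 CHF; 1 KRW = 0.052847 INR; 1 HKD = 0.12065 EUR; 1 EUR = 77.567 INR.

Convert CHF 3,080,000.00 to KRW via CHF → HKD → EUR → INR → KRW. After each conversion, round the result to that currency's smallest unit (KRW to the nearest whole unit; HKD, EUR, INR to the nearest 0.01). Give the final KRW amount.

CHF 3,080,000.00 ÷ 0.11574 = HKD 26,611,370.31
HKD 26,611,370.31 × 0.12065 = EUR 3,210,661.83
EUR 3,210,661.83 × 77.567 = INR 249,041,406.17
INR 249,041,406.17 ÷ 0.052847 = KRW 4,712,498,461

KRW 4,712,498,461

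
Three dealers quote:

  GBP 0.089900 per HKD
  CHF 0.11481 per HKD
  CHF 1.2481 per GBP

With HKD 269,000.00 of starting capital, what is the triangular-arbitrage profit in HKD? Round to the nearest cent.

Profitable loop is HKD → CHF → GBP → HKD:
HKD 269,000.00 × 0.11481 = CHF 30,883.89
CHF 30,883.89 ÷ 1.2481 = GBP 24,744.72
GBP 24,744.72 ÷ 0.089900 = HKD 275,247.21
Profit = HKD 275,247.21 − HKD 269,000.00

Profit: HKD 6,247.21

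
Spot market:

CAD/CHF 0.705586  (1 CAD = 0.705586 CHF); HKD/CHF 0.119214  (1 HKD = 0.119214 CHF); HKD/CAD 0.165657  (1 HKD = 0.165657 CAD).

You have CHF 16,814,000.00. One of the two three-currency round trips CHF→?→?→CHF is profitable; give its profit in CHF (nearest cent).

Profitable loop is CHF → CAD → HKD → CHF:
CHF 16,814,000.00 ÷ 0.705586 = CAD 23,829,837.89
CAD 23,829,837.89 ÷ 0.165657 = HKD 143,850,473.53
HKD 143,850,473.53 × 0.119214 = CHF 17,148,990.35
Profit = CHF 17,148,990.35 − CHF 16,814,000.00

Profit: CHF 334,990.35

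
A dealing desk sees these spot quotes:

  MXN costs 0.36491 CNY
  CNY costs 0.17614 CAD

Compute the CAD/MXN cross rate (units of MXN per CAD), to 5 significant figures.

1 CAD ÷ 0.17614 = 5.6773 CNY
5.6773 CNY ÷ 0.36491 = 15.5581 MXN

CAD/MXN = 15.558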